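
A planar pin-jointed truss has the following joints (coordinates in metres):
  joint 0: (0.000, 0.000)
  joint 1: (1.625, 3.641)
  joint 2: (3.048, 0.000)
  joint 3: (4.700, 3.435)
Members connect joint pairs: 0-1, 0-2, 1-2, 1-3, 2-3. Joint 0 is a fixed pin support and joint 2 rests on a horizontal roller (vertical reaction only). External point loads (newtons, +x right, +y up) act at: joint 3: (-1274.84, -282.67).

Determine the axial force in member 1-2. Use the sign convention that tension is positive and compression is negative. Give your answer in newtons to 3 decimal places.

1457.401

N=4 nodes, M=5 members, R=3 reactions → 2N=8, M+R=8
member 0 (0-1): L=3.9872, (cx,cy)=(0.4076,0.9132)
member 1 (0-2): L=3.0480, (cx,cy)=(1.0000,0.0000)
member 2 (1-2): L=3.9092, (cx,cy)=(0.3640,-0.9314)
member 3 (1-3): L=3.0819, (cx,cy)=(0.9978,-0.0668)
member 4 (2-3): L=3.8116, (cx,cy)=(0.4334,0.9012)
solve A·x = −loads:
  F[0-1] = -1405.5274 N (compression)
  F[0-2] = -702.0068 N (compression)
  F[1-2] = +1457.4011 N (tension)
  F[1-3] = -1105.8200 N (compression)
  F[2-3] = -395.6804 N (compression)
  Rx@0 = +1274.8400 N
  Ry@0 = +1283.4989 N
  Ry@2 = -1000.8289 N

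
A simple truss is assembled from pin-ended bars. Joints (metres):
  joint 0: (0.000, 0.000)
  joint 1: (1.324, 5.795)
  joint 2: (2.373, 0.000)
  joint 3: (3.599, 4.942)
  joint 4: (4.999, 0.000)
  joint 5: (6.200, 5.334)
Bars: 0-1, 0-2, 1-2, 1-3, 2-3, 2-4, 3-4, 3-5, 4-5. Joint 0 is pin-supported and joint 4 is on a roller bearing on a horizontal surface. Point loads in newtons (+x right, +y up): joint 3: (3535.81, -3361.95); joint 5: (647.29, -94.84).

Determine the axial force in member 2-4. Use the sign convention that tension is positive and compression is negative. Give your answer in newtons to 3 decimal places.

1803.615

N=6 nodes, M=9 members, R=3 reactions → 2N=12, M+R=12
member 0 (0-1): L=5.9443, (cx,cy)=(0.2227,0.9749)
member 1 (0-2): L=2.3730, (cx,cy)=(1.0000,0.0000)
member 2 (1-2): L=5.8892, (cx,cy)=(0.1781,-0.9840)
member 3 (1-3): L=2.4297, (cx,cy)=(0.9363,-0.3511)
member 4 (2-3): L=5.0918, (cx,cy)=(0.2408,0.9706)
member 5 (2-4): L=2.6260, (cx,cy)=(1.0000,0.0000)
member 6 (3-4): L=5.1365, (cx,cy)=(0.2726,-0.9621)
member 7 (3-5): L=2.6304, (cx,cy)=(0.9888,0.1490)
member 8 (4-5): L=5.4675, (cx,cy)=(0.2197,0.9756)
solve A·x = −loads:
  F[0-1] = +3351.6060 N (tension)
  F[0-2] = +3436.5852 N (tension)
  F[1-2] = -3867.4549 N (compression)
  F[1-3] = +1532.9787 N (tension)
  F[2-3] = +3920.9623 N (tension)
  F[2-4] = +1803.6151 N (tension)
  F[3-4] = -6781.8186 N (compression)
  F[3-5] = +699.9473 N (tension)
  F[4-5] = -204.1377 N (compression)
  Rx@0 = -4183.1000 N
  Ry@0 = -3267.4116 N
  Ry@4 = +6724.2016 N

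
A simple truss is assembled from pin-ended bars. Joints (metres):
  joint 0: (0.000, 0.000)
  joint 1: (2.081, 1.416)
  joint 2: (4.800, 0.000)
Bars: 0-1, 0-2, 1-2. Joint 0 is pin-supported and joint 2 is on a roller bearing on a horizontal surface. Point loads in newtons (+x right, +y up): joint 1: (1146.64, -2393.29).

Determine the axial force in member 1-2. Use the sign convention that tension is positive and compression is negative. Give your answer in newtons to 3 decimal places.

-2978.694

N=3 nodes, M=3 members, R=3 reactions → 2N=6, M+R=6
member 0 (0-1): L=2.5171, (cx,cy)=(0.8268,0.5626)
member 1 (0-2): L=4.8000, (cx,cy)=(1.0000,0.0000)
member 2 (1-2): L=3.0656, (cx,cy)=(0.8869,-0.4619)
solve A·x = −loads:
  F[0-1] = -1808.5900 N (compression)
  F[0-2] = +2641.9036 N (tension)
  F[1-2] = -2978.6938 N (compression)
  Rx@0 = -1146.6400 N
  Ry@0 = +1017.4403 N
  Ry@2 = +1375.8497 N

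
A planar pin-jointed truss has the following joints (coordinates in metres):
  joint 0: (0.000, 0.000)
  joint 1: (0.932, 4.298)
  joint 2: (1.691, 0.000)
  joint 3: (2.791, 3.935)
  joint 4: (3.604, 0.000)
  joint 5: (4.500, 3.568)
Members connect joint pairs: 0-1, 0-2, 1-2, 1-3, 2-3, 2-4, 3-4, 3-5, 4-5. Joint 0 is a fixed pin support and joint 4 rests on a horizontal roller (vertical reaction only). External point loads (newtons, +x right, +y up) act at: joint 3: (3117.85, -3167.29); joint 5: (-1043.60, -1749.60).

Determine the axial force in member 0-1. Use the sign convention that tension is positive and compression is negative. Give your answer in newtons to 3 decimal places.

N=6 nodes, M=9 members, R=3 reactions → 2N=12, M+R=12
member 0 (0-1): L=4.3979, (cx,cy)=(0.2119,0.9773)
member 1 (0-2): L=1.6910, (cx,cy)=(1.0000,0.0000)
member 2 (1-2): L=4.3645, (cx,cy)=(0.1739,-0.9848)
member 3 (1-3): L=1.8941, (cx,cy)=(0.9815,-0.1916)
member 4 (2-3): L=4.0859, (cx,cy)=(0.2692,0.9631)
member 5 (2-4): L=1.9130, (cx,cy)=(1.0000,0.0000)
member 6 (3-4): L=4.0181, (cx,cy)=(0.2023,-0.9793)
member 7 (3-5): L=1.7480, (cx,cy)=(0.9777,-0.2100)
member 8 (4-5): L=3.6788, (cx,cy)=(0.2436,0.9699)
solve A·x = −loads:
  F[0-1] = +2140.1206 N (tension)
  F[0-2] = +1620.7160 N (tension)
  F[1-2] = -2292.8688 N (compression)
  F[1-3] = +868.3668 N (tension)
  F[2-3] = +2344.4946 N (tension)
  F[2-4] = +590.7912 N (tension)
  F[3-4] = -5244.1511 N (compression)
  F[3-5] = -586.3916 N (compression)
  F[4-5] = -1930.8639 N (compression)
  Rx@0 = -2074.2500 N
  Ry@0 = -2091.5121 N
  Ry@4 = +7008.4021 N

2140.121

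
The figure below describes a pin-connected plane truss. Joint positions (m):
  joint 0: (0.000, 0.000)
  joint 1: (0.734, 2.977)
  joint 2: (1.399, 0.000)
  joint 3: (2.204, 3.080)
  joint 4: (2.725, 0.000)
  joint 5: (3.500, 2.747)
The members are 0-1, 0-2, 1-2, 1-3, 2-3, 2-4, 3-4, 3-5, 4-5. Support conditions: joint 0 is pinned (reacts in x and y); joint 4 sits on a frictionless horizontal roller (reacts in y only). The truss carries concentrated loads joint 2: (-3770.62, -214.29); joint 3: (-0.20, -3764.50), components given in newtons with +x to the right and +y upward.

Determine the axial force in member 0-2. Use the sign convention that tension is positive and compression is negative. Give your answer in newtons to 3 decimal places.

N=6 nodes, M=9 members, R=3 reactions → 2N=12, M+R=12
member 0 (0-1): L=3.0662, (cx,cy)=(0.2394,0.9709)
member 1 (0-2): L=1.3990, (cx,cy)=(1.0000,0.0000)
member 2 (1-2): L=3.0504, (cx,cy)=(0.2180,-0.9759)
member 3 (1-3): L=1.4736, (cx,cy)=(0.9976,0.0699)
member 4 (2-3): L=3.1835, (cx,cy)=(0.2529,0.9675)
member 5 (2-4): L=1.3260, (cx,cy)=(1.0000,0.0000)
member 6 (3-4): L=3.1238, (cx,cy)=(0.1668,-0.9860)
member 7 (3-5): L=1.3381, (cx,cy)=(0.9685,-0.2489)
member 8 (4-5): L=2.8542, (cx,cy)=(0.2715,0.9624)
solve A·x = −loads:
  F[0-1] = -848.9290 N (compression)
  F[0-2] = -3567.5965 N (compression)
  F[1-2] = +817.1787 N (tension)
  F[1-3] = -382.3087 N (compression)
  F[2-3] = -602.8250 N (compression)
  F[2-4] = +533.6096 N (tension)
  F[3-4] = -3199.3578 N (compression)
  F[3-5] = -0.0000 N (compression)
  F[4-5] = +0.0000 N (tension)
  Rx@0 = +3770.8200 N
  Ry@0 = +824.2455 N
  Ry@4 = +3154.5445 N

-3567.597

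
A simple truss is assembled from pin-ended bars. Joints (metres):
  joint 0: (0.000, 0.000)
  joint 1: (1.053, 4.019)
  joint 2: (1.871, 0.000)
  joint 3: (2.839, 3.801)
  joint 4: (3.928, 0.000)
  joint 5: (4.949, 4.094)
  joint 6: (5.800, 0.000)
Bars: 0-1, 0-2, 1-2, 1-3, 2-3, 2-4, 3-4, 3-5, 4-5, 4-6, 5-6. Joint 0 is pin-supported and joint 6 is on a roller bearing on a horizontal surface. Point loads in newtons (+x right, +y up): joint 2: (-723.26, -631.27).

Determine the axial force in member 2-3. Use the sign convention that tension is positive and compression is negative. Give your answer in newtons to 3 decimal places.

N=7 nodes, M=11 members, R=3 reactions → 2N=14, M+R=14
member 0 (0-1): L=4.1547, (cx,cy)=(0.2535,0.9673)
member 1 (0-2): L=1.8710, (cx,cy)=(1.0000,0.0000)
member 2 (1-2): L=4.1014, (cx,cy)=(0.1994,-0.9799)
member 3 (1-3): L=1.7993, (cx,cy)=(0.9926,-0.1212)
member 4 (2-3): L=3.9223, (cx,cy)=(0.2468,0.9691)
member 5 (2-4): L=2.0570, (cx,cy)=(1.0000,0.0000)
member 6 (3-4): L=3.9539, (cx,cy)=(0.2754,-0.9613)
member 7 (3-5): L=2.1302, (cx,cy)=(0.9905,0.1375)
member 8 (4-5): L=4.2194, (cx,cy)=(0.2420,0.9703)
member 9 (4-6): L=1.8720, (cx,cy)=(1.0000,0.0000)
member 10 (5-6): L=4.1815, (cx,cy)=(0.2035,-0.9791)
solve A·x = −loads:
  F[0-1] = -442.0652 N (compression)
  F[0-2] = -611.2183 N (compression)
  F[1-2] = +461.8282 N (tension)
  F[1-3] = -205.6657 N (compression)
  F[2-3] = +184.4248 N (tension)
  F[2-4] = +158.6359 N (tension)
  F[3-4] = -225.7649 N (compression)
  F[3-5] = -97.3807 N (compression)
  F[4-5] = +223.6804 N (tension)
  F[4-6] = +42.3295 N (tension)
  F[5-6] = -207.9919 N (compression)
  Rx@0 = +723.2600 N
  Ry@0 = +427.6310 N
  Ry@6 = +203.6390 N

184.425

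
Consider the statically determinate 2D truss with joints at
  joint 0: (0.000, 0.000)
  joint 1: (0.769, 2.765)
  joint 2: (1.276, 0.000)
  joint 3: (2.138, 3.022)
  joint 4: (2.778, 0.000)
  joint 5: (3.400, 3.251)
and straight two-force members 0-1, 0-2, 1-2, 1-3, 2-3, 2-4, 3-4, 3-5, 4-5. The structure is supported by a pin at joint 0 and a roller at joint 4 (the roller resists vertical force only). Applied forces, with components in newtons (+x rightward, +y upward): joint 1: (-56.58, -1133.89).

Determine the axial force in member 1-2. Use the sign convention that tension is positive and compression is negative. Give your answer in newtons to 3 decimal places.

-287.675

N=6 nodes, M=9 members, R=3 reactions → 2N=12, M+R=12
member 0 (0-1): L=2.8699, (cx,cy)=(0.2679,0.9634)
member 1 (0-2): L=1.2760, (cx,cy)=(1.0000,0.0000)
member 2 (1-2): L=2.8111, (cx,cy)=(0.1804,-0.9836)
member 3 (1-3): L=1.3929, (cx,cy)=(0.9828,0.1845)
member 4 (2-3): L=3.1425, (cx,cy)=(0.2743,0.9616)
member 5 (2-4): L=1.5020, (cx,cy)=(1.0000,0.0000)
member 6 (3-4): L=3.0890, (cx,cy)=(0.2072,-0.9783)
member 7 (3-5): L=1.2826, (cx,cy)=(0.9839,0.1785)
member 8 (4-5): L=3.3100, (cx,cy)=(0.1879,0.9822)
solve A·x = −loads:
  F[0-1] = -909.5850 N (compression)
  F[0-2] = +187.1427 N (tension)
  F[1-2] = -287.6751 N (compression)
  F[1-3] = -137.6214 N (compression)
  F[2-3] = +294.2437 N (tension)
  F[2-4] = +54.5474 N (tension)
  F[3-4] = -263.2784 N (compression)
  F[3-5] = +0.0000 N (tension)
  F[4-5] = -0.0000 N (compression)
  Rx@0 = +56.5800 N
  Ry@0 = +876.3242 N
  Ry@4 = +257.5658 N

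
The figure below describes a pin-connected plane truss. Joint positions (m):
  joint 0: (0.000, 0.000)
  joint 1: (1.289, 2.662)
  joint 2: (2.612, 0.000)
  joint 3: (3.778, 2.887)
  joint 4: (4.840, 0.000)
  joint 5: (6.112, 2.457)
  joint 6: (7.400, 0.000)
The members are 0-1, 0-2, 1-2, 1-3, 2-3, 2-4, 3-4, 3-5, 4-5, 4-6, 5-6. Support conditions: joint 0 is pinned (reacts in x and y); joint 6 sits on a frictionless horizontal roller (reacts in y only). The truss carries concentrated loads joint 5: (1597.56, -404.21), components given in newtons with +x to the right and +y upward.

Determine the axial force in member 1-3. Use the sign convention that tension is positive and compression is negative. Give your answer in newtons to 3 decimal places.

433.789

N=7 nodes, M=11 members, R=3 reactions → 2N=14, M+R=14
member 0 (0-1): L=2.9577, (cx,cy)=(0.4358,0.9000)
member 1 (0-2): L=2.6120, (cx,cy)=(1.0000,0.0000)
member 2 (1-2): L=2.9726, (cx,cy)=(0.4451,-0.8955)
member 3 (1-3): L=2.4991, (cx,cy)=(0.9959,0.0900)
member 4 (2-3): L=3.1136, (cx,cy)=(0.3745,0.9272)
member 5 (2-4): L=2.2280, (cx,cy)=(1.0000,0.0000)
member 6 (3-4): L=3.0761, (cx,cy)=(0.3452,-0.9385)
member 7 (3-5): L=2.3733, (cx,cy)=(0.9834,-0.1812)
member 8 (4-5): L=2.7667, (cx,cy)=(0.4597,0.8880)
member 9 (4-6): L=2.5600, (cx,cy)=(1.0000,0.0000)
member 10 (5-6): L=2.7741, (cx,cy)=(0.4643,-0.8857)
solve A·x = −loads:
  F[0-1] = +511.1786 N (tension)
  F[0-2] = +1374.7796 N (tension)
  F[1-2] = -470.1551 N (compression)
  F[1-3] = +433.7889 N (tension)
  F[2-3] = +454.0663 N (tension)
  F[2-4] = +995.4896 N (tension)
  F[3-4] = -652.6380 N (compression)
  F[3-5] = +841.3104 N (tension)
  F[4-5] = +689.7255 N (tension)
  F[4-6] = +453.0744 N (tension)
  F[5-6] = -975.8439 N (compression)
  Rx@0 = -1597.5600 N
  Ry@0 = -460.0787 N
  Ry@6 = +864.2887 N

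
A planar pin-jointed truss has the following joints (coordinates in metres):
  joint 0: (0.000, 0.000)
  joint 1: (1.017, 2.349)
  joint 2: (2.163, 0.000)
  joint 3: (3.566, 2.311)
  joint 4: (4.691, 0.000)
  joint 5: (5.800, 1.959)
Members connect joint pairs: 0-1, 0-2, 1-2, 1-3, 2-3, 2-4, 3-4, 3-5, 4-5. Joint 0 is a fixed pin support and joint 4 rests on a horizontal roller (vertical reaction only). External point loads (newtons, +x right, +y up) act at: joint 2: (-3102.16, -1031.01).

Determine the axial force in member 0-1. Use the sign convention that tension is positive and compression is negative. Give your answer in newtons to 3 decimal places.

-605.454

N=6 nodes, M=9 members, R=3 reactions → 2N=12, M+R=12
member 0 (0-1): L=2.5597, (cx,cy)=(0.3973,0.9177)
member 1 (0-2): L=2.1630, (cx,cy)=(1.0000,0.0000)
member 2 (1-2): L=2.6136, (cx,cy)=(0.4385,-0.8987)
member 3 (1-3): L=2.5493, (cx,cy)=(0.9999,-0.0149)
member 4 (2-3): L=2.7035, (cx,cy)=(0.5189,0.8548)
member 5 (2-4): L=2.5280, (cx,cy)=(1.0000,0.0000)
member 6 (3-4): L=2.5703, (cx,cy)=(0.4377,-0.8991)
member 7 (3-5): L=2.2616, (cx,cy)=(0.9878,-0.1556)
member 8 (4-5): L=2.2511, (cx,cy)=(0.4926,0.8702)
solve A·x = −loads:
  F[0-1] = -605.4544 N (compression)
  F[0-2] = -2861.6061 N (compression)
  F[1-2] = +626.7605 N (tension)
  F[1-3] = -515.4262 N (compression)
  F[2-3] = +547.1555 N (tension)
  F[2-4] = +231.4230 N (tension)
  F[3-4] = -528.7309 N (compression)
  F[3-5] = +0.0000 N (tension)
  F[4-5] = -0.0000 N (compression)
  Rx@0 = +3102.1600 N
  Ry@0 = +555.6157 N
  Ry@4 = +475.3943 N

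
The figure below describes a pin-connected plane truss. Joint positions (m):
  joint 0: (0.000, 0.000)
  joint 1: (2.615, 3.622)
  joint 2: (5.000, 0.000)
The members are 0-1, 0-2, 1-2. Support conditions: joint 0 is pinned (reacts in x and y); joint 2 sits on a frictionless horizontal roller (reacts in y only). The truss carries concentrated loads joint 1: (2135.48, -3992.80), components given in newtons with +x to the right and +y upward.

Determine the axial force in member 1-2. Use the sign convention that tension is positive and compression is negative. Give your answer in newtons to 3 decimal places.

-4352.492

N=3 nodes, M=3 members, R=3 reactions → 2N=6, M+R=6
member 0 (0-1): L=4.4673, (cx,cy)=(0.5854,0.8108)
member 1 (0-2): L=5.0000, (cx,cy)=(1.0000,0.0000)
member 2 (1-2): L=4.3367, (cx,cy)=(0.5500,-0.8352)
solve A·x = −loads:
  F[0-1] = -441.0897 N (compression)
  F[0-2] = +2393.6762 N (tension)
  F[1-2] = -4352.4925 N (compression)
  Rx@0 = -2135.4800 N
  Ry@0 = +357.6239 N
  Ry@2 = +3635.1761 N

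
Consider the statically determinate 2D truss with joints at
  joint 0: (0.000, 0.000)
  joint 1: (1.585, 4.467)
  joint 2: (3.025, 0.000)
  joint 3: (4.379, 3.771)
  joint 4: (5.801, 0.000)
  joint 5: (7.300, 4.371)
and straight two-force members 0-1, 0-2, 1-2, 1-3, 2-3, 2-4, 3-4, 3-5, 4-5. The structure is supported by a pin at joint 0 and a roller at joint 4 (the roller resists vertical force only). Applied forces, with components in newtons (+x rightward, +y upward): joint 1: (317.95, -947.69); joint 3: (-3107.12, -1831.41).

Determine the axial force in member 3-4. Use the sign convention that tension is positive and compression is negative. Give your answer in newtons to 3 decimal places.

142.750

N=6 nodes, M=9 members, R=3 reactions → 2N=12, M+R=12
member 0 (0-1): L=4.7399, (cx,cy)=(0.3344,0.9424)
member 1 (0-2): L=3.0250, (cx,cy)=(1.0000,0.0000)
member 2 (1-2): L=4.6934, (cx,cy)=(0.3068,-0.9518)
member 3 (1-3): L=2.8794, (cx,cy)=(0.9703,-0.2417)
member 4 (2-3): L=4.0067, (cx,cy)=(0.3379,0.9412)
member 5 (2-4): L=2.7760, (cx,cy)=(1.0000,0.0000)
member 6 (3-4): L=4.0302, (cx,cy)=(0.3528,-0.9357)
member 7 (3-5): L=2.9820, (cx,cy)=(0.9795,0.2012)
member 8 (4-5): L=4.6209, (cx,cy)=(0.3244,0.9459)
solve A·x = −loads:
  F[0-1] = -3090.5879 N (compression)
  F[0-2] = -1755.6844 N (compression)
  F[1-2] = +2629.4130 N (tension)
  F[1-3] = -2224.1352 N (compression)
  F[2-3] = -2659.0230 N (compression)
  F[2-4] = -50.3673 N (compression)
  F[3-4] = +142.7499 N (tension)
  F[3-5] = +0.0000 N (tension)
  F[4-5] = -0.0000 N (compression)
  Rx@0 = +2789.1700 N
  Ry@0 = +2912.6690 N
  Ry@4 = -133.5690 N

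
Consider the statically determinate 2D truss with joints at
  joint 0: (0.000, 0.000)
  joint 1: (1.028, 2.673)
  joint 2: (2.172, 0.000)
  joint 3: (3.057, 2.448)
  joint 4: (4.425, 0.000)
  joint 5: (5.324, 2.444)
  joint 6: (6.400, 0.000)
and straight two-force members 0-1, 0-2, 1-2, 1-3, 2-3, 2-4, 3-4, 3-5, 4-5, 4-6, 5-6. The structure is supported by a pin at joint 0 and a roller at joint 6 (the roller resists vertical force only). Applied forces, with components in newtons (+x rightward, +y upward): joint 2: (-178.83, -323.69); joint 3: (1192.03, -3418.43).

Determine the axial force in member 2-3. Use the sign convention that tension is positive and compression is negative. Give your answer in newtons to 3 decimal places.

N=7 nodes, M=11 members, R=3 reactions → 2N=14, M+R=14
member 0 (0-1): L=2.8639, (cx,cy)=(0.3590,0.9334)
member 1 (0-2): L=2.1720, (cx,cy)=(1.0000,0.0000)
member 2 (1-2): L=2.9075, (cx,cy)=(0.3935,-0.9193)
member 3 (1-3): L=2.0414, (cx,cy)=(0.9939,-0.1102)
member 4 (2-3): L=2.6031, (cx,cy)=(0.3400,0.9404)
member 5 (2-4): L=2.2530, (cx,cy)=(1.0000,0.0000)
member 6 (3-4): L=2.8043, (cx,cy)=(0.4878,-0.8729)
member 7 (3-5): L=2.2670, (cx,cy)=(1.0000,-0.0018)
member 8 (4-5): L=2.6041, (cx,cy)=(0.3452,0.9385)
member 9 (4-6): L=1.9750, (cx,cy)=(1.0000,0.0000)
member 10 (5-6): L=2.6704, (cx,cy)=(0.4029,-0.9152)
solve A·x = −loads:
  F[0-1] = -1653.6928 N (compression)
  F[0-2] = +1606.8024 N (tension)
  F[1-2] = +1837.7202 N (tension)
  F[1-3] = -1324.7475 N (compression)
  F[2-3] = -1452.3135 N (compression)
  F[2-4] = +3002.4704 N (tension)
  F[3-4] = -2515.0601 N (compression)
  F[3-5] = -1775.5731 N (compression)
  F[4-5] = +2339.3271 N (tension)
  F[4-6] = +967.9766 N (tension)
  F[5-6] = -2402.2882 N (compression)
  Rx@0 = -1013.2000 N
  Ry@0 = +1543.4818 N
  Ry@6 = +2198.6382 N

-1452.313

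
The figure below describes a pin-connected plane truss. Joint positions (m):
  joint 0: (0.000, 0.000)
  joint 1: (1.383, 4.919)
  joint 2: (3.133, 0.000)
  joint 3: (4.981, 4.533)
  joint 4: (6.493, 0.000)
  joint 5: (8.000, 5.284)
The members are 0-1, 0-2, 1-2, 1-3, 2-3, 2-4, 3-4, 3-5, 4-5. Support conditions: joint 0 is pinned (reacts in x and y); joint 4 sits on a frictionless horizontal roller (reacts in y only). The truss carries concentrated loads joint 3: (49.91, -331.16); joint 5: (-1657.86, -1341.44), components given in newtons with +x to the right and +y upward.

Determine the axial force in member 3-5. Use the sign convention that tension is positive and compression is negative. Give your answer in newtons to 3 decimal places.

-1414.499

N=6 nodes, M=9 members, R=3 reactions → 2N=12, M+R=12
member 0 (0-1): L=5.1097, (cx,cy)=(0.2707,0.9627)
member 1 (0-2): L=3.1330, (cx,cy)=(1.0000,0.0000)
member 2 (1-2): L=5.2210, (cx,cy)=(0.3352,-0.9422)
member 3 (1-3): L=3.6186, (cx,cy)=(0.9943,-0.1067)
member 4 (2-3): L=4.8952, (cx,cy)=(0.3775,0.9260)
member 5 (2-4): L=3.3600, (cx,cy)=(1.0000,0.0000)
member 6 (3-4): L=4.7785, (cx,cy)=(0.3164,-0.9486)
member 7 (3-5): L=3.1110, (cx,cy)=(0.9704,0.2414)
member 8 (4-5): L=5.4947, (cx,cy)=(0.2743,0.9617)
solve A·x = −loads:
  F[0-1] = -1121.9724 N (compression)
  F[0-2] = -1304.2763 N (compression)
  F[1-2] = +1227.8535 N (tension)
  F[1-3] = -719.3340 N (compression)
  F[2-3] = -1249.2650 N (compression)
  F[2-4] = -421.1088 N (compression)
  F[3-4] = +429.5429 N (tension)
  F[3-5] = -1414.4986 N (compression)
  F[4-5] = -1039.8525 N (compression)
  Rx@0 = +1607.9500 N
  Ry@0 = +1080.0946 N
  Ry@4 = +592.5054 N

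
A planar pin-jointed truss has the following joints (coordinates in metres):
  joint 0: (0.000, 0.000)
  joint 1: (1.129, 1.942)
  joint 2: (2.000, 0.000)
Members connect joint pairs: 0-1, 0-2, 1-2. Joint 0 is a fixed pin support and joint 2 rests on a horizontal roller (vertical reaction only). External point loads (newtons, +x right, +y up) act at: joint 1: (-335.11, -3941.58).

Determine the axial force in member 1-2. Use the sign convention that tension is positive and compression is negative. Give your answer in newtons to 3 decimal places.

N=3 nodes, M=3 members, R=3 reactions → 2N=6, M+R=6
member 0 (0-1): L=2.2463, (cx,cy)=(0.5026,0.8645)
member 1 (0-2): L=2.0000, (cx,cy)=(1.0000,0.0000)
member 2 (1-2): L=2.1284, (cx,cy)=(0.4092,-0.9124)
solve A·x = −loads:
  F[0-1] = -2361.9445 N (compression)
  F[0-2] = +851.9968 N (tension)
  F[1-2] = -2081.9445 N (compression)
  Rx@0 = +335.1100 N
  Ry@0 = +2041.9499 N
  Ry@2 = +1899.6301 N

-2081.945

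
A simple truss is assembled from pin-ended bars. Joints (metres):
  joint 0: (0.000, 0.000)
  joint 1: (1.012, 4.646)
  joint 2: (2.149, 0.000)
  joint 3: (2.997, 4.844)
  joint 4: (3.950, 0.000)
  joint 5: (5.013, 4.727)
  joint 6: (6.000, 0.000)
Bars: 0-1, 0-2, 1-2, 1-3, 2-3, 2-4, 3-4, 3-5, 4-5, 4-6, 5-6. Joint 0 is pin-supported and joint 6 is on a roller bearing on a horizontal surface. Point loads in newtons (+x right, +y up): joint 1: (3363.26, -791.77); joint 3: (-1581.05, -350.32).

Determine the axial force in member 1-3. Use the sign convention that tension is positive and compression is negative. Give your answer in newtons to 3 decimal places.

-2885.027

N=7 nodes, M=11 members, R=3 reactions → 2N=14, M+R=14
member 0 (0-1): L=4.7549, (cx,cy)=(0.2128,0.9771)
member 1 (0-2): L=2.1490, (cx,cy)=(1.0000,0.0000)
member 2 (1-2): L=4.7831, (cx,cy)=(0.2377,-0.9713)
member 3 (1-3): L=1.9949, (cx,cy)=(0.9951,0.0993)
member 4 (2-3): L=4.9177, (cx,cy)=(0.1724,0.9850)
member 5 (2-4): L=1.8010, (cx,cy)=(1.0000,0.0000)
member 6 (3-4): L=4.9369, (cx,cy)=(0.1930,-0.9812)
member 7 (3-5): L=2.0194, (cx,cy)=(0.9983,-0.0579)
member 8 (4-5): L=4.8450, (cx,cy)=(0.2194,0.9756)
member 9 (4-6): L=2.0500, (cx,cy)=(1.0000,0.0000)
member 10 (5-6): L=4.8289, (cx,cy)=(0.2044,-0.9789)
solve A·x = −loads:
  F[0-1] = +505.8802 N (tension)
  F[0-2] = +1674.5429 N (tension)
  F[1-2] = -1618.8172 N (compression)
  F[1-3] = -2885.0274 N (compression)
  F[2-3] = +1596.3278 N (tension)
  F[2-4] = +1014.4610 N (tension)
  F[3-4] = -1626.3136 N (compression)
  F[3-5] = -701.6997 N (compression)
  F[4-5] = +1635.5753 N (tension)
  F[4-6] = +341.6770 N (tension)
  F[5-6] = -1671.6706 N (compression)
  Rx@0 = -1782.2100 N
  Ry@0 = -494.2900 N
  Ry@6 = +1636.3800 N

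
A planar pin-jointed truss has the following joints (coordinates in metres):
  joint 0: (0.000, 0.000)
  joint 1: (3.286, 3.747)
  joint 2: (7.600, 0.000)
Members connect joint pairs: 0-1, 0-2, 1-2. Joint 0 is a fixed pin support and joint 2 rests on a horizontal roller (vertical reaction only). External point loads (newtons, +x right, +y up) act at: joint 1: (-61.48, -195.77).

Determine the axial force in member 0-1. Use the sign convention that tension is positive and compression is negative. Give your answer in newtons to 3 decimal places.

N=3 nodes, M=3 members, R=3 reactions → 2N=6, M+R=6
member 0 (0-1): L=4.9838, (cx,cy)=(0.6593,0.7518)
member 1 (0-2): L=7.6000, (cx,cy)=(1.0000,0.0000)
member 2 (1-2): L=5.7141, (cx,cy)=(0.7550,-0.6557)
solve A·x = −loads:
  F[0-1] = -188.1197 N (compression)
  F[0-2] = +62.5553 N (tension)
  F[1-2] = -82.8571 N (compression)
  Rx@0 = +61.4800 N
  Ry@0 = +141.4365 N
  Ry@2 = +54.3335 N

-188.120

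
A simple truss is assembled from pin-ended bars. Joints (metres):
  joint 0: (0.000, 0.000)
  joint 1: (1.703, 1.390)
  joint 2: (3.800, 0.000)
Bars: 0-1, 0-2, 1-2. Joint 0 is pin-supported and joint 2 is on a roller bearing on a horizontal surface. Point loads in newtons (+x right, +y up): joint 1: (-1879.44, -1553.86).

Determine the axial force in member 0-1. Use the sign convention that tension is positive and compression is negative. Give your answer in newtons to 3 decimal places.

N=3 nodes, M=3 members, R=3 reactions → 2N=6, M+R=6
member 0 (0-1): L=2.1983, (cx,cy)=(0.7747,0.6323)
member 1 (0-2): L=3.8000, (cx,cy)=(1.0000,0.0000)
member 2 (1-2): L=2.5159, (cx,cy)=(0.8335,-0.5525)
solve A·x = −loads:
  F[0-1] = -2443.3243 N (compression)
  F[0-2] = +13.4197 N (tension)
  F[1-2] = -16.1001 N (compression)
  Rx@0 = +1879.4400 N
  Ry@0 = +1544.9647 N
  Ry@2 = +8.8953 N

-2443.324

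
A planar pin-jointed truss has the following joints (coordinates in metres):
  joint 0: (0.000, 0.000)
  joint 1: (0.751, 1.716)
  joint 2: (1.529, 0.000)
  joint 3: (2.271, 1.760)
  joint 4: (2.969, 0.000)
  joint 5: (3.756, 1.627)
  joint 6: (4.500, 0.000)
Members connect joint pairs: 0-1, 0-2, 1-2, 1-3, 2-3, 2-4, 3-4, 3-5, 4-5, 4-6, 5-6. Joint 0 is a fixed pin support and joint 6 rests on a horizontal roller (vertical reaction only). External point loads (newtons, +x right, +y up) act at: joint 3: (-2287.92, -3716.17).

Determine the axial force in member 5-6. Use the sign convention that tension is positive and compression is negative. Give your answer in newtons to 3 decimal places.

N=7 nodes, M=11 members, R=3 reactions → 2N=14, M+R=14
member 0 (0-1): L=1.8731, (cx,cy)=(0.4009,0.9161)
member 1 (0-2): L=1.5290, (cx,cy)=(1.0000,0.0000)
member 2 (1-2): L=1.8841, (cx,cy)=(0.4129,-0.9108)
member 3 (1-3): L=1.5206, (cx,cy)=(0.9996,0.0289)
member 4 (2-3): L=1.9100, (cx,cy)=(0.3885,0.9215)
member 5 (2-4): L=1.4400, (cx,cy)=(1.0000,0.0000)
member 6 (3-4): L=1.8934, (cx,cy)=(0.3687,-0.9296)
member 7 (3-5): L=1.4909, (cx,cy)=(0.9960,-0.0892)
member 8 (4-5): L=1.8073, (cx,cy)=(0.4354,0.9002)
member 9 (4-6): L=1.5310, (cx,cy)=(1.0000,0.0000)
member 10 (5-6): L=1.7890, (cx,cy)=(0.4159,-0.9094)
solve A·x = −loads:
  F[0-1] = -2986.0812 N (compression)
  F[0-2] = -1090.7079 N (compression)
  F[1-2] = +2927.1292 N (tension)
  F[1-3] = -2406.8989 N (compression)
  F[2-3] = -2893.1649 N (compression)
  F[2-4] = +1241.9028 N (tension)
  F[3-4] = -969.6847 N (compression)
  F[3-5] = -887.9616 N (compression)
  F[4-5] = +1001.2999 N (tension)
  F[4-6] = +448.4103 N (tension)
  F[5-6] = -1078.2582 N (compression)
  Rx@0 = +2287.9200 N
  Ry@0 = +2735.5738 N
  Ry@6 = +980.5962 N

-1078.258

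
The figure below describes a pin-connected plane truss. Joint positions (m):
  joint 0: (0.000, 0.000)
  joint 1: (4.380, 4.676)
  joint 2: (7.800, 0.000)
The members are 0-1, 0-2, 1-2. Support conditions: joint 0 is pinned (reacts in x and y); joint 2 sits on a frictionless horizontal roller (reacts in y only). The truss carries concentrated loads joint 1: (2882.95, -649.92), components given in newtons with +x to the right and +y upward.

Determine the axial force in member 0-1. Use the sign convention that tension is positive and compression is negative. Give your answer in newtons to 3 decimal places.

N=3 nodes, M=3 members, R=3 reactions → 2N=6, M+R=6
member 0 (0-1): L=6.4070, (cx,cy)=(0.6836,0.7298)
member 1 (0-2): L=7.8000, (cx,cy)=(1.0000,0.0000)
member 2 (1-2): L=5.7932, (cx,cy)=(0.5903,-0.8072)
solve A·x = −loads:
  F[0-1] = +1977.6225 N (tension)
  F[0-2] = +1530.9888 N (tension)
  F[1-2] = -2593.3777 N (compression)
  Rx@0 = -2882.9500 N
  Ry@0 = -1443.3266 N
  Ry@2 = +2093.2466 N

1977.623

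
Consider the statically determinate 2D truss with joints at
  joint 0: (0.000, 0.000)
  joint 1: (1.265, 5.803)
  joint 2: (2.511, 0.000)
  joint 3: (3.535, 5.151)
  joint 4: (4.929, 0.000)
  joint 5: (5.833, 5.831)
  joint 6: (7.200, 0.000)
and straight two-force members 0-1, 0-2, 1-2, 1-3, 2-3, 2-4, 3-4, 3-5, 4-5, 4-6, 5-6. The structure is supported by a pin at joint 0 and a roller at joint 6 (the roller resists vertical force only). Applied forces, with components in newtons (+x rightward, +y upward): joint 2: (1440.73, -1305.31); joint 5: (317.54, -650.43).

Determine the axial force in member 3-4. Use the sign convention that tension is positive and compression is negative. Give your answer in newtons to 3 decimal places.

-630.743

N=7 nodes, M=11 members, R=3 reactions → 2N=14, M+R=14
member 0 (0-1): L=5.9393, (cx,cy)=(0.2130,0.9771)
member 1 (0-2): L=2.5110, (cx,cy)=(1.0000,0.0000)
member 2 (1-2): L=5.9353, (cx,cy)=(0.2099,-0.9777)
member 3 (1-3): L=2.3618, (cx,cy)=(0.9611,-0.2761)
member 4 (2-3): L=5.2518, (cx,cy)=(0.1950,0.9808)
member 5 (2-4): L=2.4180, (cx,cy)=(1.0000,0.0000)
member 6 (3-4): L=5.3363, (cx,cy)=(0.2612,-0.9653)
member 7 (3-5): L=2.3965, (cx,cy)=(0.9589,0.2837)
member 8 (4-5): L=5.9007, (cx,cy)=(0.1532,0.9882)
member 9 (4-6): L=2.2710, (cx,cy)=(1.0000,0.0000)
member 10 (5-6): L=5.9891, (cx,cy)=(0.2282,-0.9736)
solve A·x = −loads:
  F[0-1] = -733.2356 N (compression)
  F[0-2] = +1914.4410 N (tension)
  F[1-2] = +829.7930 N (tension)
  F[1-3] = -343.7283 N (compression)
  F[2-3] = +503.6751 N (tension)
  F[2-4] = +549.7039 N (tension)
  F[3-4] = -630.7431 N (compression)
  F[3-5] = -70.2836 N (compression)
  F[4-5] = +616.1150 N (tension)
  F[4-6] = +290.5441 N (tension)
  F[5-6] = -1272.9304 N (compression)
  Rx@0 = -1758.2700 N
  Ry@0 = +716.4112 N
  Ry@6 = +1239.3288 N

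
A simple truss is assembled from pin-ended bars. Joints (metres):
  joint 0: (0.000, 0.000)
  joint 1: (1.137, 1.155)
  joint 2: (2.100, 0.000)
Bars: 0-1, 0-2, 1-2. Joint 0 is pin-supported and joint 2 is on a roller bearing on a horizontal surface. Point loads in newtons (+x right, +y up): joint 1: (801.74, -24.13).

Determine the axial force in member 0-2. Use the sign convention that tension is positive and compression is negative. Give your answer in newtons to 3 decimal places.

378.548

N=3 nodes, M=3 members, R=3 reactions → 2N=6, M+R=6
member 0 (0-1): L=1.6207, (cx,cy)=(0.7015,0.7126)
member 1 (0-2): L=2.1000, (cx,cy)=(1.0000,0.0000)
member 2 (1-2): L=1.5038, (cx,cy)=(0.6404,-0.7681)
solve A·x = −loads:
  F[0-1] = +603.2399 N (tension)
  F[0-2] = +378.5479 N (tension)
  F[1-2] = -591.1296 N (compression)
  Rx@0 = -801.7400 N
  Ry@0 = -429.8917 N
  Ry@2 = +454.0217 N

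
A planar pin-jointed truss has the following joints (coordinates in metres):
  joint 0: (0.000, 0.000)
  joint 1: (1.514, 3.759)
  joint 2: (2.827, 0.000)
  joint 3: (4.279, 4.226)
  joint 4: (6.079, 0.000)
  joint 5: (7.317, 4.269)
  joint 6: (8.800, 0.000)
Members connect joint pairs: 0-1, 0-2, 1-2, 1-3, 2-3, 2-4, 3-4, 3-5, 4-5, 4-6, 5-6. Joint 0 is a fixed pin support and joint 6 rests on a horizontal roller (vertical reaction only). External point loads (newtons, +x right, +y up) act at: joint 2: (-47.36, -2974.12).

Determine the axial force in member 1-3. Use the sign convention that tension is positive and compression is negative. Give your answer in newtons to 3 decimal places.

-1453.904

N=7 nodes, M=11 members, R=3 reactions → 2N=14, M+R=14
member 0 (0-1): L=4.0524, (cx,cy)=(0.3736,0.9276)
member 1 (0-2): L=2.8270, (cx,cy)=(1.0000,0.0000)
member 2 (1-2): L=3.9817, (cx,cy)=(0.3298,-0.9441)
member 3 (1-3): L=2.8042, (cx,cy)=(0.9860,0.1665)
member 4 (2-3): L=4.4685, (cx,cy)=(0.3249,0.9457)
member 5 (2-4): L=3.2520, (cx,cy)=(1.0000,0.0000)
member 6 (3-4): L=4.5934, (cx,cy)=(0.3919,-0.9200)
member 7 (3-5): L=3.0383, (cx,cy)=(0.9999,0.0142)
member 8 (4-5): L=4.4449, (cx,cy)=(0.2785,0.9604)
member 9 (4-6): L=2.7210, (cx,cy)=(1.0000,0.0000)
member 10 (5-6): L=4.5193, (cx,cy)=(0.3282,-0.9446)
solve A·x = −loads:
  F[0-1] = -2176.2696 N (compression)
  F[0-2] = +765.6987 N (tension)
  F[1-2] = +1881.8111 N (tension)
  F[1-3] = -1453.9037 N (compression)
  F[2-3] = +1266.2829 N (tension)
  F[2-4] = +1022.1312 N (tension)
  F[3-4] = -1047.9011 N (compression)
  F[3-5] = -611.5526 N (compression)
  F[4-5] = +1003.8122 N (tension)
  F[4-6] = +331.9072 N (tension)
  F[5-6] = -1011.4447 N (compression)
  Rx@0 = +47.3600 N
  Ry@0 = +2018.6839 N
  Ry@6 = +955.4360 N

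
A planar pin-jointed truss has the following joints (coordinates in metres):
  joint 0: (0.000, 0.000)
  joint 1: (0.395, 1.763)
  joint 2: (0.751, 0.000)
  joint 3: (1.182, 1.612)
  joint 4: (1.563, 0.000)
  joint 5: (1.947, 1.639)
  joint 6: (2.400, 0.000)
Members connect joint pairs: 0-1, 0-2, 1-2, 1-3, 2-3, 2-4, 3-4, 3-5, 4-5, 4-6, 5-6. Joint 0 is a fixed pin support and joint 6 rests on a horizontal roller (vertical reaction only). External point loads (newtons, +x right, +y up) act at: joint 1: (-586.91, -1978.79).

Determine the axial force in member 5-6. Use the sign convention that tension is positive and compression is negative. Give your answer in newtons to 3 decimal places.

N=7 nodes, M=11 members, R=3 reactions → 2N=14, M+R=14
member 0 (0-1): L=1.8067, (cx,cy)=(0.2186,0.9758)
member 1 (0-2): L=0.7510, (cx,cy)=(1.0000,0.0000)
member 2 (1-2): L=1.7986, (cx,cy)=(0.1979,-0.9802)
member 3 (1-3): L=0.8014, (cx,cy)=(0.9821,-0.1884)
member 4 (2-3): L=1.6686, (cx,cy)=(0.2583,0.9661)
member 5 (2-4): L=0.8120, (cx,cy)=(1.0000,0.0000)
member 6 (3-4): L=1.6564, (cx,cy)=(0.2300,-0.9732)
member 7 (3-5): L=0.7655, (cx,cy)=(0.9994,0.0353)
member 8 (4-5): L=1.6834, (cx,cy)=(0.2281,0.9736)
member 9 (4-6): L=0.8370, (cx,cy)=(1.0000,0.0000)
member 10 (5-6): L=1.7004, (cx,cy)=(0.2664,-0.9639)
solve A·x = −loads:
  F[0-1] = -2135.9209 N (compression)
  F[0-2] = -119.9343 N (compression)
  F[1-2] = +87.5011 N (tension)
  F[1-3] = +104.4866 N (tension)
  F[2-3] = -88.7827 N (compression)
  F[2-4] = -79.6826 N (compression)
  F[3-4] = +110.3334 N (tension)
  F[3-5] = +54.3381 N (tension)
  F[4-5] = -110.2827 N (compression)
  F[4-6] = -29.1475 N (compression)
  F[5-6] = +109.4123 N (tension)
  Rx@0 = +586.9100 N
  Ry@0 = +2084.2485 N
  Ry@6 = -105.4585 N

109.412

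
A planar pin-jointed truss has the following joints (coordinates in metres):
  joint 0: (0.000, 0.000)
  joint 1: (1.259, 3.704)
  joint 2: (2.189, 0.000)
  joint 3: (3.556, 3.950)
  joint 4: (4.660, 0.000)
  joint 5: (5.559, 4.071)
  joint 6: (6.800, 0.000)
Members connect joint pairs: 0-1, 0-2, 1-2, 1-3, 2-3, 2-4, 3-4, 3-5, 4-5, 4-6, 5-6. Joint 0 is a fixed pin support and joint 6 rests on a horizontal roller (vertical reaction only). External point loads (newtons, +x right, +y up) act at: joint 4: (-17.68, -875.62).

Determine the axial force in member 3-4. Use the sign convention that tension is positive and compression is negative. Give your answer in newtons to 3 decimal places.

266.071

N=7 nodes, M=11 members, R=3 reactions → 2N=14, M+R=14
member 0 (0-1): L=3.9121, (cx,cy)=(0.3218,0.9468)
member 1 (0-2): L=2.1890, (cx,cy)=(1.0000,0.0000)
member 2 (1-2): L=3.8190, (cx,cy)=(0.2435,-0.9699)
member 3 (1-3): L=2.3101, (cx,cy)=(0.9943,0.1065)
member 4 (2-3): L=4.1799, (cx,cy)=(0.3270,0.9450)
member 5 (2-4): L=2.4710, (cx,cy)=(1.0000,0.0000)
member 6 (3-4): L=4.1014, (cx,cy)=(0.2692,-0.9631)
member 7 (3-5): L=2.0067, (cx,cy)=(0.9982,0.0603)
member 8 (4-5): L=4.1691, (cx,cy)=(0.2156,0.9765)
member 9 (4-6): L=2.1400, (cx,cy)=(1.0000,0.0000)
member 10 (5-6): L=4.2560, (cx,cy)=(0.2916,-0.9565)
solve A·x = −loads:
  F[0-1] = -291.0462 N (compression)
  F[0-2] = +75.9846 N (tension)
  F[1-2] = +266.6045 N (tension)
  F[1-3] = -159.4953 N (compression)
  F[2-3] = -273.6255 N (compression)
  F[2-4] = +230.3963 N (tension)
  F[3-4] = +266.0706 N (tension)
  F[3-5] = -320.2793 N (compression)
  F[4-5] = +634.2922 N (tension)
  F[4-6] = +182.9209 N (tension)
  F[5-6] = -627.3187 N (compression)
  Rx@0 = +17.6800 N
  Ry@0 = +275.5628 N
  Ry@6 = +600.0572 N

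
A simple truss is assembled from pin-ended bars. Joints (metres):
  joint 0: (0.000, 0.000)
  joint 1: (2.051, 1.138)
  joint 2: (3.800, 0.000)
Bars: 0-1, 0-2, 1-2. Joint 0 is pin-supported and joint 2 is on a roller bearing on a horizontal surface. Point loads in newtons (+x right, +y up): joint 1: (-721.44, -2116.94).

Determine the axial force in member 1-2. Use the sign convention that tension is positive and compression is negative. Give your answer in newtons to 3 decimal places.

N=3 nodes, M=3 members, R=3 reactions → 2N=6, M+R=6
member 0 (0-1): L=2.3456, (cx,cy)=(0.8744,0.4852)
member 1 (0-2): L=3.8000, (cx,cy)=(1.0000,0.0000)
member 2 (1-2): L=2.0866, (cx,cy)=(0.8382,-0.5454)
solve A·x = −loads:
  F[0-1] = -2453.5651 N (compression)
  F[0-2] = +1424.0029 N (tension)
  F[1-2] = -1698.8989 N (compression)
  Rx@0 = +721.4400 N
  Ry@0 = +1190.4018 N
  Ry@2 = +926.5382 N

-1698.899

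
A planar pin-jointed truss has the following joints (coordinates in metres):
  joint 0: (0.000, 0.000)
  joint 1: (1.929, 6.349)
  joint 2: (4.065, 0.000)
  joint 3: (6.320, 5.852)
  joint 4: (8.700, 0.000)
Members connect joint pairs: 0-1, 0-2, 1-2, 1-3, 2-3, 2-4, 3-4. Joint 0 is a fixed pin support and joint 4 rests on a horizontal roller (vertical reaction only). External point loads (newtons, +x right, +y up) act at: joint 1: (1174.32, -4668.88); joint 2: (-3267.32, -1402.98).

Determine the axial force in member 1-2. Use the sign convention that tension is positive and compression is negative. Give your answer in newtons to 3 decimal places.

N=5 nodes, M=7 members, R=3 reactions → 2N=10, M+R=10
member 0 (0-1): L=6.6356, (cx,cy)=(0.2907,0.9568)
member 1 (0-2): L=4.0650, (cx,cy)=(1.0000,0.0000)
member 2 (1-2): L=6.6987, (cx,cy)=(0.3189,-0.9478)
member 3 (1-3): L=4.4190, (cx,cy)=(0.9937,-0.1125)
member 4 (2-3): L=6.2714, (cx,cy)=(0.3596,0.9331)
member 5 (2-4): L=4.6350, (cx,cy)=(1.0000,0.0000)
member 6 (3-4): L=6.3175, (cx,cy)=(0.3767,-0.9263)
solve A·x = −loads:
  F[0-1] = -3683.2114 N (compression)
  F[0-2] = -1022.2690 N (compression)
  F[1-2] = -976.8802 N (compression)
  F[1-3] = -1945.9004 N (compression)
  F[2-3] = +2495.7856 N (tension)
  F[2-4] = +1036.1530 N (tension)
  F[3-4] = -2750.3594 N (compression)
  Rx@0 = +2093.0000 N
  Ry@0 = +3524.1427 N
  Ry@4 = +2547.7173 N

-976.880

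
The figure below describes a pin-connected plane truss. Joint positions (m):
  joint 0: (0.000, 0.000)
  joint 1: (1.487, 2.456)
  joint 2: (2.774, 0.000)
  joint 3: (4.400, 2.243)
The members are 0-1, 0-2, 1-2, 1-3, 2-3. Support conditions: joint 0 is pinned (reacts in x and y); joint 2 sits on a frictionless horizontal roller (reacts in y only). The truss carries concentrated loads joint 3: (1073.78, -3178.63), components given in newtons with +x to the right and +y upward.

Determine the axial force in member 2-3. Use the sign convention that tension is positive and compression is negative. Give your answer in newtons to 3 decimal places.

-3636.256

N=4 nodes, M=5 members, R=3 reactions → 2N=8, M+R=8
member 0 (0-1): L=2.8711, (cx,cy)=(0.5179,0.8554)
member 1 (0-2): L=2.7740, (cx,cy)=(1.0000,0.0000)
member 2 (1-2): L=2.7728, (cx,cy)=(0.4642,-0.8858)
member 3 (1-3): L=2.9208, (cx,cy)=(0.9973,-0.0729)
member 4 (2-3): L=2.7704, (cx,cy)=(0.5869,0.8096)
solve A·x = −loads:
  F[0-1] = +3193.0410 N (tension)
  F[0-2] = -579.9707 N (compression)
  F[1-2] = -3348.5414 N (compression)
  F[1-3] = +3216.5582 N (tension)
  F[2-3] = -3636.2559 N (compression)
  Rx@0 = -1073.7800 N
  Ry@0 = -2731.4135 N
  Ry@2 = +5910.0435 N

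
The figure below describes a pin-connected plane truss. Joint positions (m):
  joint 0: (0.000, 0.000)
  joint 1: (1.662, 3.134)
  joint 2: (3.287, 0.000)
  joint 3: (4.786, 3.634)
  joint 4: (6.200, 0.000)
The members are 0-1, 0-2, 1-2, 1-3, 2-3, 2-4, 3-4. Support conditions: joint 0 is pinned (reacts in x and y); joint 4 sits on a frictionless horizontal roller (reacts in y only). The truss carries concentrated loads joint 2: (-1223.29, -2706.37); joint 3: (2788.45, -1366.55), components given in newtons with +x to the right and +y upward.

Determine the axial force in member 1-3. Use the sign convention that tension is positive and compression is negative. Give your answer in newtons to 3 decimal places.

N=5 nodes, M=7 members, R=3 reactions → 2N=10, M+R=10
member 0 (0-1): L=3.5474, (cx,cy)=(0.4685,0.8835)
member 1 (0-2): L=3.2870, (cx,cy)=(1.0000,0.0000)
member 2 (1-2): L=3.5302, (cx,cy)=(0.4603,-0.8878)
member 3 (1-3): L=3.1638, (cx,cy)=(0.9874,0.1580)
member 4 (2-3): L=3.9310, (cx,cy)=(0.3813,0.9244)
member 5 (2-4): L=2.9130, (cx,cy)=(1.0000,0.0000)
member 6 (3-4): L=3.8994, (cx,cy)=(0.3626,-0.9319)
solve A·x = −loads:
  F[0-1] = +57.9230 N (tension)
  F[0-2] = +1538.0225 N (tension)
  F[1-2] = -48.7077 N (compression)
  F[1-3] = +50.1888 N (tension)
  F[2-3] = +2974.3501 N (tension)
  F[2-4] = +1604.6964 N (tension)
  F[3-4] = -4425.2898 N (compression)
  Rx@0 = -1565.1600 N
  Ry@0 = -51.1725 N
  Ry@4 = +4124.0925 N

50.189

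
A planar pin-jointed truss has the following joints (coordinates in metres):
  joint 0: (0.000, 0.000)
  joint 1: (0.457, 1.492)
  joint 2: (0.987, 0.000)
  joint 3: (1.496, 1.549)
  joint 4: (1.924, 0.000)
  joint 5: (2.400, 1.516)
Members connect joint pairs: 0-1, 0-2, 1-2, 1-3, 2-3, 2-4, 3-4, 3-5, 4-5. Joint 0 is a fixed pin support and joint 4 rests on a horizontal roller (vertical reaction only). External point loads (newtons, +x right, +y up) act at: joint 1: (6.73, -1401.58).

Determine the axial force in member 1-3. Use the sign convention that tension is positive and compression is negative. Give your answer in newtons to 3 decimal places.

-208.605

N=6 nodes, M=9 members, R=3 reactions → 2N=12, M+R=12
member 0 (0-1): L=1.5604, (cx,cy)=(0.2929,0.9562)
member 1 (0-2): L=0.9870, (cx,cy)=(1.0000,0.0000)
member 2 (1-2): L=1.5833, (cx,cy)=(0.3347,-0.9423)
member 3 (1-3): L=1.0406, (cx,cy)=(0.9985,0.0548)
member 4 (2-3): L=1.6305, (cx,cy)=(0.3122,0.9500)
member 5 (2-4): L=0.9370, (cx,cy)=(1.0000,0.0000)
member 6 (3-4): L=1.6070, (cx,cy)=(0.2663,-0.9639)
member 7 (3-5): L=0.9046, (cx,cy)=(0.9993,-0.0365)
member 8 (4-5): L=1.5890, (cx,cy)=(0.2996,0.9541)
solve A·x = −loads:
  F[0-1] = -1112.2175 N (compression)
  F[0-2] = +332.4648 N (tension)
  F[1-2] = -370.9573 N (compression)
  F[1-3] = -208.6055 N (compression)
  F[2-3] = +367.9461 N (tension)
  F[2-4] = +93.4279 N (tension)
  F[3-4] = -350.8006 N (compression)
  F[3-5] = +0.0000 N (tension)
  F[4-5] = -0.0000 N (compression)
  Rx@0 = -6.7300 N
  Ry@0 = +1063.4494 N
  Ry@4 = +338.1306 N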